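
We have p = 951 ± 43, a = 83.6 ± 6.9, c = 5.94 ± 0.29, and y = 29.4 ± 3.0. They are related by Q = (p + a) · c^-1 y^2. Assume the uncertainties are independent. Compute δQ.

Let u = p + a = 1030. δu = √(δp² + δa²) = √(1850 + 47.6) = 43.6, so δu/u = 0.0421.
Q is then a monomial in u, c, y:
δQ/Q = √((δu/u)² + (-1·δc/c)² + (2·δy/y)²) = √(0.00177 + 0.00238 + 0.0416) = 0.214
Q = 1.51e+05, so δQ = 0.214 × 1.51e+05 = 32200.

32200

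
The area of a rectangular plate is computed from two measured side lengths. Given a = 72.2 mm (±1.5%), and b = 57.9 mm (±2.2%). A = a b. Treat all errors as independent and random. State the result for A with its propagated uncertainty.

4180 ± 111 mm^2

For a monomial A ∝ a, b, fractional errors add in quadrature:
  (1·δa/a)² = (1×0.0150)² = 0.000225;  (1·δb/b)² = (1×0.0220)² = 0.000484
δA/A = √(0.000709) = 0.0266
A = 4180 mm^2, so δA = 0.0266 × 4180 = 111 mm^2.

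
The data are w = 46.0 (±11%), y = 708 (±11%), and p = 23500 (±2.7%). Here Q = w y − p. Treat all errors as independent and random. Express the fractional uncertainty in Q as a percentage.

56.3%

Let h = w·y = 32600. δh/h = √((1·δw/w)² + (1·δy/y)²) = √(0.0121 + 0.0121) = 0.156, so δh = 5070.
Q = h − p: δQ = √(δh² + δp²) = √(2.57e+07 + 4.03e+05) = 5110
Q = 9070, so δQ/Q = 5110/9070 = 0.563.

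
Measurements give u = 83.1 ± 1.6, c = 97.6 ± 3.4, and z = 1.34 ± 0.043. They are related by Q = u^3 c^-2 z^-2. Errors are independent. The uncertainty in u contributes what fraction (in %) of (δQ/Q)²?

27.1%

(δQ/Q)² = (3·δu/u)² + (-2·δc/c)² + (-2·δz/z)²
  u term: (3×0.0193)² = 0.00334
  c term: (-2×0.0348)² = 0.00485
  z term: (-2×0.0321)² = 0.00412
Total = 0.0123. Share from u = 0.00334/0.0123 = 0.271.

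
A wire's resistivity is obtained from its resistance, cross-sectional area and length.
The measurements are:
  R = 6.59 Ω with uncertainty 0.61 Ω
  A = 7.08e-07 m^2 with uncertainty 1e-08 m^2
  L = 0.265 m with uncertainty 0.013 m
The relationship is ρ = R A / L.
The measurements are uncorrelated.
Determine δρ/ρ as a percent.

10.6%

ρ is a product of powers, so relative uncertainties combine in quadrature:
  (1·δR/R)² = (1×0.0926)² = 0.00857;  (1·δA/A)² = (1×0.0141)² = 0.000199;  (-1·δL/L)² = (-1×0.0491)² = 0.00241
δρ/ρ = √(0.0112) = 0.106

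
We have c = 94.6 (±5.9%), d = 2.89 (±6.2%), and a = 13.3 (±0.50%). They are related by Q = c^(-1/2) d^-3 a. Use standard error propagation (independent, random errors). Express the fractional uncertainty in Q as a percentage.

Each factor contributes (exponent × relative error)² to (δQ/Q)²:
  (−½·δc/c)² = (-0.5×0.0590)² = 0.000870;  (-3·δd/d)² = (-3×0.0620)² = 0.0346;  (1·δa/a)² = (1×0.00500)² = 2.5e-05
δQ/Q = √(0.0355) = 0.188

18.8%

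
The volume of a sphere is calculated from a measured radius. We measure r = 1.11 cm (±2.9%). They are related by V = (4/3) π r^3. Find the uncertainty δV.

For a monomial V ∝ r^3, fractional errors add in quadrature:
  (3·δr/r)² = (3×0.0290)² = 0.00757
δV/V = √(0.00757) = 0.0870
V = 5.73 cm^3, so δV = 0.0870 × 5.73 = 0.498 cm^3.

0.498 cm^3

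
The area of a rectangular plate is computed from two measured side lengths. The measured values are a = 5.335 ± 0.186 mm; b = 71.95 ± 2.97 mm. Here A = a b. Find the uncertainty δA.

Products/powers → add relative errors in quadrature, weighted by exponent:
  (1·δa/a)² = (1×0.0349)² = 0.00122;  (1·δb/b)² = (1×0.0413)² = 0.00170
δA/A = √(0.00292) = 0.0540
A = 383.9 mm^2, so δA = 0.0540 × 383.9 = 20.7 mm^2.

20.7 mm^2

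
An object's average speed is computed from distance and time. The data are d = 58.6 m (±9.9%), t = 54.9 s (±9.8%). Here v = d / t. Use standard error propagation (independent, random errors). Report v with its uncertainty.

1.07 ± 0.149 m/s

Since v is a product/quotient, work with relative uncertainties:
  (1·δd/d)² = (1×0.0990)² = 0.00980;  (-1·δt/t)² = (-1×0.0980)² = 0.00960
δv/v = √(0.0194) = 0.139
v = 1.07 m/s, so δv = 0.139 × 1.07 = 0.149 m/s.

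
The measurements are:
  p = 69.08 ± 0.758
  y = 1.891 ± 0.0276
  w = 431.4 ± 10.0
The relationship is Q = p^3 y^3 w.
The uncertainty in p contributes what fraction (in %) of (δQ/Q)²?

(δQ/Q)² = (3·δp/p)² + (3·δy/y)² + (1·δw/w)²
  p term: (3×0.0110)² = 0.00108
  y term: (3×0.0146)² = 0.00192
  w term: (1×0.0232)² = 0.000537
Total = 0.00354. Share from p = 0.00108/0.00354 = 0.306.

30.6%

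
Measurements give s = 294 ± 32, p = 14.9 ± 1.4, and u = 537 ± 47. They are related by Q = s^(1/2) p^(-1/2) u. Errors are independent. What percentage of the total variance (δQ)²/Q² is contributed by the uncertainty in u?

59.7%

(δQ/Q)² = (½·δs/s)² + (−½·δp/p)² + (1·δu/u)²
  s term: (0.5×0.109)² = 0.00296
  p term: (-0.5×0.0940)² = 0.00221
  u term: (1×0.0875)² = 0.00766
Total = 0.0128. Share from u = 0.00766/0.0128 = 0.597.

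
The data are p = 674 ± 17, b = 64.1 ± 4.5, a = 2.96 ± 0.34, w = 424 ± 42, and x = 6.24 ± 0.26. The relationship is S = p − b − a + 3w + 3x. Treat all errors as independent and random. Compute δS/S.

Absolute uncertainties add in quadrature for a linear combination:
  (δp)² = 289;  (δb)² = 20.2;  (δa)² = 0.116;  (3·δw)² = 15900;  (3·δx)² = 0.608
δS = √(16200) = 127
S = 1900, so δS/S = 127/1900 = 0.0670.

0.0670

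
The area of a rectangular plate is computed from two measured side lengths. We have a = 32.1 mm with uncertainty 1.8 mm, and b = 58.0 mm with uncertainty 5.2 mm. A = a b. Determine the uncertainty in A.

A is a product of powers, so relative uncertainties combine in quadrature:
  (1·δa/a)² = (1×0.0561)² = 0.00314;  (1·δb/b)² = (1×0.0897)² = 0.00804
δA/A = √(0.0112) = 0.106
A = 1860 mm^2, so δA = 0.106 × 1860 = 197 mm^2.

197 mm^2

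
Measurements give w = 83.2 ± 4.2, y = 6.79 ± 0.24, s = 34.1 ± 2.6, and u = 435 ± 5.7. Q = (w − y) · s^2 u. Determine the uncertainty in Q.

Let h = w − y = 76.4. δh = √(δw² + δy²) = √(17.6 + 0.0576) = 4.21, so δh/h = 0.0551.
Q is then a monomial in h, s, u:
δQ/Q = √((δh/h)² + (2·δs/s)² + (1·δu/u)²) = √(0.00303 + 0.0233 + 0.000172) = 0.163
Q = 3.86e+07, so δQ = 0.163 × 3.86e+07 = 6.29e+06.

6.29e+06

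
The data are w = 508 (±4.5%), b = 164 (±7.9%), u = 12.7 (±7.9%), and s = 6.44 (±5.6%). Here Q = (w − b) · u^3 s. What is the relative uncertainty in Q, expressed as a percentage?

Let h = w − b = 344. δh = √(δw² + δb²) = √(523 + 168) = 26.3, so δh/h = 0.0764.
Q is then a monomial in h, u, s:
δQ/Q = √((δh/h)² + (3·δu/u)² + (1·δs/s)²) = √(0.00583 + 0.0562 + 0.00314) = 0.255

25.5%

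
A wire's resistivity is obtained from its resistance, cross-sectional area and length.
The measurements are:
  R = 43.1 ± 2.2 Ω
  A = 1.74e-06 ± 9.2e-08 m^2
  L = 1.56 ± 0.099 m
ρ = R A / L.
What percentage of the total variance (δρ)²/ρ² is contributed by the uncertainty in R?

(δρ/ρ)² = (1·δR/R)² + (1·δA/A)² + (-1·δL/L)²
  R term: (1×0.0510)² = 0.00261
  A term: (1×0.0529)² = 0.00280
  L term: (-1×0.0635)² = 0.00403
Total = 0.00943. Share from R = 0.00261/0.00943 = 0.276.

27.6%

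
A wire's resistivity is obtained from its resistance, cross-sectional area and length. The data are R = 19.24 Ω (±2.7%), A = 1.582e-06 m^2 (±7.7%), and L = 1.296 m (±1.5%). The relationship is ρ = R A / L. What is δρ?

1.95e-06 Ω·m

Since ρ is a product/quotient, work with relative uncertainties:
  (1·δR/R)² = (1×0.0270)² = 0.000729;  (1·δA/A)² = (1×0.0770)² = 0.00593;  (-1·δL/L)² = (-1×0.0150)² = 0.000225
δρ/ρ = √(0.00688) = 0.0830
ρ = 2.349e-05 Ω·m, so δρ = 0.0830 × 2.349e-05 = 1.95e-06 Ω·m.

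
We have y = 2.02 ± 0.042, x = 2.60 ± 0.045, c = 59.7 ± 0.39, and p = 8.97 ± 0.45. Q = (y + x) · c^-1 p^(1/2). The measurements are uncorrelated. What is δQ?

0.00675

Let u = y + x = 4.62. δu = √(δy² + δx²) = √(0.00176 + 0.00202) = 0.0616, so δu/u = 0.0133.
Q is then a monomial in u, c, p:
δQ/Q = √((δu/u)² + (-1·δc/c)² + (½·δp/p)²) = √(0.000178 + 4.27e-05 + 0.000629) = 0.0291
Q = 0.232, so δQ = 0.0291 × 0.232 = 0.00675.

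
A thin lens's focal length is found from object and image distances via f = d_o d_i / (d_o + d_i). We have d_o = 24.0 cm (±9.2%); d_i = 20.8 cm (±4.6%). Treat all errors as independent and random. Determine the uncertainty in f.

0.549 cm

∂f/∂d_o = (d_i/(d_o+d_i))² = 0.216;  ∂f/∂d_i = (d_o/(d_o+d_i))² = 0.287
δf = √((∂f/∂d_o · δd_o)² + (∂f/∂d_i · δd_i)²) = √(0.227 + 0.0754) = 0.549 cm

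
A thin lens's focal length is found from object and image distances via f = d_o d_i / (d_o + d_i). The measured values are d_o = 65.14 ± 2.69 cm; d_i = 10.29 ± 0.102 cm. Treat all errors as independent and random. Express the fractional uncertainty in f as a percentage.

1.02%

∂f/∂d_o = (d_i/(d_o+d_i))² = 0.0186;  ∂f/∂d_i = (d_o/(d_o+d_i))² = 0.746
δf = √((∂f/∂d_o · δd_o)² + (∂f/∂d_i · δd_i)²) = √(0.00251 + 0.00579) = 0.0911 cm
f = 8.886 cm, so δf/f = 0.0911/8.886 = 0.0102.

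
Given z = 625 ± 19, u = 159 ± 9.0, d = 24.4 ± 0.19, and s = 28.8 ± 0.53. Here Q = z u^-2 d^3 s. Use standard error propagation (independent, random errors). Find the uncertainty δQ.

Relative error in a monomial: (δQ/Q)² = Σ (nᵢ · δxᵢ/xᵢ)².
  (1·δz/z)² = (1×0.0304)² = 0.000924;  (-2·δu/u)² = (-2×0.0566)² = 0.0128;  (3·δd/d)² = (3×0.00779)² = 0.000546;  (1·δs/s)² = (1×0.0184)² = 0.000339
δQ/Q = √(0.0146) = 0.121
Q = 10300, so δQ = 0.121 × 10300 = 1250.

1250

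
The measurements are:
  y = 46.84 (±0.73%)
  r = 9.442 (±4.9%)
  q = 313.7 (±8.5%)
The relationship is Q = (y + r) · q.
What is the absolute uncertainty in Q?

Let u = y + r = 56.28. δu = √(δy² + δr²) = √(0.117 + 0.214) = 0.575, so δu/u = 0.0102.
Q is then a monomial in u, q:
δQ/Q = √((δu/u)² + (1·δq/q)²) = √(0.000104 + 0.00723) = 0.0856
Q = 17660, so δQ = 0.0856 × 17660 = 1510.

1510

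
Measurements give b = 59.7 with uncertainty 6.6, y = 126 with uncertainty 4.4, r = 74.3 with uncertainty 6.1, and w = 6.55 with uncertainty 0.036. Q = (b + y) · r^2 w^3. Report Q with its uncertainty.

Let u = b + y = 186. δu = √(δb² + δy²) = √(43.6 + 19.4) = 7.93, so δu/u = 0.0427.
Q is then a monomial in u, r, w:
δQ/Q = √((δu/u)² + (2·δr/r)² + (3·δw/w)²) = √(0.00182 + 0.0270 + 0.000272) = 0.170
Q = 2.88e+08, so δQ = 0.170 × 2.88e+08 = 4.91e+07.

(2.88 ± 0.491) × 10^8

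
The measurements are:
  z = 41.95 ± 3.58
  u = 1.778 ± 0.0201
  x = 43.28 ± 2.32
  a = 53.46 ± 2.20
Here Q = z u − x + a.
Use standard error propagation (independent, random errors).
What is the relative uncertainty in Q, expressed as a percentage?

8.46%

Let p = z·u = 74.59. δp/p = √((1·δz/z)² + (1·δu/u)²) = √(0.00728 + 0.000128) = 0.0861, so δp = 6.42.
Q = p − x + a: δQ = √(δp² + δx² + δa²) = √(41.2 + 5.38 + 4.84) = 7.17
Q = 84.77, so δQ/Q = 7.17/84.77 = 0.0846.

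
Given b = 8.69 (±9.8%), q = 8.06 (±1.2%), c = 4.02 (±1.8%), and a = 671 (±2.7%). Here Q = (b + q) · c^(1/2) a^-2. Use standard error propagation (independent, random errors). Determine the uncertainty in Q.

5.59e-06

Let u = b + q = 16.8. δu = √(δb² + δq²) = √(0.725 + 0.00935) = 0.857, so δu/u = 0.0512.
Q is then a monomial in u, c, a:
δQ/Q = √((δu/u)² + (½·δc/c)² + (-2·δa/a)²) = √(0.00262 + 8.1e-05 + 0.00292) = 0.0749
Q = 7.46e-05, so δQ = 0.0749 × 7.46e-05 = 5.59e-06.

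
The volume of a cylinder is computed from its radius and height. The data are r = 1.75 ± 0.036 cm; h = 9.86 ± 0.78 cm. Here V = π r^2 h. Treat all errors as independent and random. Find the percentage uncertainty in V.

For a monomial V ∝ r^2, h, fractional errors add in quadrature:
  (2·δr/r)² = (2×0.0206)² = 0.00169;  (1·δh/h)² = (1×0.0791)² = 0.00626
δV/V = √(0.00795) = 0.0892

8.92%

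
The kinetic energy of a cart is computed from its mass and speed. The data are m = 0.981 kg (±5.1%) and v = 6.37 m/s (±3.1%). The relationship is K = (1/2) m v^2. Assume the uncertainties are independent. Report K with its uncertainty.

Relative error in a monomial: (δK/K)² = Σ (nᵢ · δxᵢ/xᵢ)².
  (1·δm/m)² = (1×0.0510)² = 0.00260;  (2·δv/v)² = (2×0.0310)² = 0.00384
δK/K = √(0.00644) = 0.0803
K = 19.9 J, so δK = 0.0803 × 19.9 = 1.60 J.

19.9 ± 1.60 J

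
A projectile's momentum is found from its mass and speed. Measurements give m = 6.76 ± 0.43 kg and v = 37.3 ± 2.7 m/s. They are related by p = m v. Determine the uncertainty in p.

Products/powers → add relative errors in quadrature, weighted by exponent:
  (1·δm/m)² = (1×0.0636)² = 0.00405;  (1·δv/v)² = (1×0.0724)² = 0.00524
δp/p = √(0.00929) = 0.0964
p = 252 kg·m/s, so δp = 0.0964 × 252 = 24.3 kg·m/s.

24.3 kg·m/s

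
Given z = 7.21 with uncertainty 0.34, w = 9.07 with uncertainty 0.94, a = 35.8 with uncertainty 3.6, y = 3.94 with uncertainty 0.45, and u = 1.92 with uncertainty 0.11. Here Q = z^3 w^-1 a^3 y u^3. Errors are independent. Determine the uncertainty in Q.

2.14e+07

Each factor contributes (exponent × relative error)² to (δQ/Q)²:
  (3·δz/z)² = (3×0.0472)² = 0.0200;  (-1·δw/w)² = (-1×0.104)² = 0.0107;  (3·δa/a)² = (3×0.101)² = 0.0910;  (1·δy/y)² = (1×0.114)² = 0.0130;  (3·δu/u)² = (3×0.0573)² = 0.0295
δQ/Q = √(0.164) = 0.405
Q = 5.29e+07, so δQ = 0.405 × 5.29e+07 = 2.14e+07.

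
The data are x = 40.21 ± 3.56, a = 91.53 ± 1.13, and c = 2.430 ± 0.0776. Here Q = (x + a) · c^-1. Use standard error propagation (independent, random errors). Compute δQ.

Let u = x + a = 131.7. δu = √(δx² + δa²) = √(12.7 + 1.28) = 3.74, so δu/u = 0.0284.
Q is then a monomial in u, c:
δQ/Q = √((δu/u)² + (-1·δc/c)²) = √(0.000804 + 0.00102) = 0.0427
Q = 54.21, so δQ = 0.0427 × 54.21 = 2.32.

2.32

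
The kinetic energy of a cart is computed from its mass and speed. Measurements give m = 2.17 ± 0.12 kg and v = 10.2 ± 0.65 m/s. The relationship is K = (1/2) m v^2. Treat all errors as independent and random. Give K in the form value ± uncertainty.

K is a product of powers, so relative uncertainties combine in quadrature:
  (1·δm/m)² = (1×0.0553)² = 0.00306;  (2·δv/v)² = (2×0.0637)² = 0.0162
δK/K = √(0.0193) = 0.139
K = 113 J, so δK = 0.139 × 113 = 15.7 J.

113 ± 15.7 J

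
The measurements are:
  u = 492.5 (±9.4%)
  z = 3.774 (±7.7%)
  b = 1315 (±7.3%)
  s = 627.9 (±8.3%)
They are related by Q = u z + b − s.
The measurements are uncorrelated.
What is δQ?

Let p = u·z = 1859. δp/p = √((1·δu/u)² + (1·δz/z)²) = √(0.00884 + 0.00593) = 0.122, so δp = 226.
Q = p + b − s: δQ = √(δp² + δb² + δs²) = √(51000 + 9220 + 2720) = 251

251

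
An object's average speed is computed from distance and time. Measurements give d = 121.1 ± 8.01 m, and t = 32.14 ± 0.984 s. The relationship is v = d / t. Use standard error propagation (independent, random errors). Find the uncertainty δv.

Relative error in a monomial: (δv/v)² = Σ (nᵢ · δxᵢ/xᵢ)².
  (1·δd/d)² = (1×0.0661)² = 0.00437;  (-1·δt/t)² = (-1×0.0306)² = 0.000937
δv/v = √(0.00531) = 0.0729
v = 3.768 m/s, so δv = 0.0729 × 3.768 = 0.275 m/s.

0.275 m/s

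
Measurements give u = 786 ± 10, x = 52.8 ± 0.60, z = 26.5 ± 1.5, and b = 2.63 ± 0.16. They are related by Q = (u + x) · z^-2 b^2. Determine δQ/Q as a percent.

Let w = u + x = 839. δw = √(δu² + δx²) = √(100 + 0.360) = 10.0, so δw/w = 0.0119.
Q is then a monomial in w, z, b:
δQ/Q = √((δw/w)² + (-2·δz/z)² + (2·δb/b)²) = √(0.000143 + 0.0128 + 0.0148) = 0.167

16.7%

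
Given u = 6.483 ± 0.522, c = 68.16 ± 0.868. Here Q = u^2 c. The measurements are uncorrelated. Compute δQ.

463

Each factor contributes (exponent × relative error)² to (δQ/Q)²:
  (2·δu/u)² = (2×0.0805)² = 0.0259;  (1·δc/c)² = (1×0.0127)² = 0.000162
δQ/Q = √(0.0261) = 0.162
Q = 2865, so δQ = 0.162 × 2865 = 463.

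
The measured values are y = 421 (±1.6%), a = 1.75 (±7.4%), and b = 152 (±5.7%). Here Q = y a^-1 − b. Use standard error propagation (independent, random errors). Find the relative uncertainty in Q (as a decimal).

Let p = y·a^-1 = 241. δp/p = √((1·δy/y)² + (-1·δa/a)²) = √(0.000256 + 0.00548) = 0.0757, so δp = 18.2.
Q = p − b: δQ = √(δp² + δb²) = √(332 + 75.1) = 20.2
Q = 88.6, so δQ/Q = 20.2/88.6 = 0.228.

0.228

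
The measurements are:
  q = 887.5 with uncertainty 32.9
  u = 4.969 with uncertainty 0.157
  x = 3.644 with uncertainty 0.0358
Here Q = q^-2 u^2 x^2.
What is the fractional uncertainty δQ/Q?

Q is a product of powers, so relative uncertainties combine in quadrature:
  (-2·δq/q)² = (-2×0.0371)² = 0.00550;  (2·δu/u)² = (2×0.0316)² = 0.00399;  (2·δx/x)² = (2×0.00982)² = 0.000386
δQ/Q = √(0.00988) = 0.0994

0.0994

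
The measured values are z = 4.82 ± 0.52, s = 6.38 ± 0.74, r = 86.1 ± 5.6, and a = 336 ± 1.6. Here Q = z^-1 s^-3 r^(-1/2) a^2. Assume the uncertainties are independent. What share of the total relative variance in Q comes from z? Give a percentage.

8.69%

(δQ/Q)² = (-1·δz/z)² + (-3·δs/s)² + (−½·δr/r)² + (2·δa/a)²
  z term: (-1×0.108)² = 0.0116
  s term: (-3×0.116)² = 0.121
  r term: (-0.5×0.0650)² = 0.00106
  a term: (2×0.00476)² = 9.07e-05
Total = 0.134. Share from z = 0.0116/0.134 = 0.0869.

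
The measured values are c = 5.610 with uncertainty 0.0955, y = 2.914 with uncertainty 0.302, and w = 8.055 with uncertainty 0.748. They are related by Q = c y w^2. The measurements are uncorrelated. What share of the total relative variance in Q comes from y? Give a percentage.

(δQ/Q)² = (1·δc/c)² + (1·δy/y)² + (2·δw/w)²
  c term: (1×0.0170)² = 0.000290
  y term: (1×0.104)² = 0.0107
  w term: (2×0.0929)² = 0.0345
Total = 0.0455. Share from y = 0.0107/0.0455 = 0.236.

23.6%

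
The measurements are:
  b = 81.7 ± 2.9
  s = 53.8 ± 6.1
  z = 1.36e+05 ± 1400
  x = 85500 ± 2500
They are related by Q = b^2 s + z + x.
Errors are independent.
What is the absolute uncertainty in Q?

48100

Let p = b^2·s = 3.59e+05. δp/p = √((2·δb/b)² + (1·δs/s)²) = √(0.00504 + 0.0129) = 0.134, so δp = 48000.
Q = p + z + x: δQ = √(δp² + δz² + δx²) = √(2.31e+09 + 1.96e+06 + 6.25e+06) = 48100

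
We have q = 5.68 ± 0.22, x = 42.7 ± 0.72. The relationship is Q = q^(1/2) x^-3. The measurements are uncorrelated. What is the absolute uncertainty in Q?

Q is a product of powers, so relative uncertainties combine in quadrature:
  (½·δq/q)² = (0.5×0.0387)² = 0.000375;  (-3·δx/x)² = (-3×0.0169)² = 0.00256
δQ/Q = √(0.00293) = 0.0542
Q = 3.06e-05, so δQ = 0.0542 × 3.06e-05 = 1.66e-06.

1.66e-06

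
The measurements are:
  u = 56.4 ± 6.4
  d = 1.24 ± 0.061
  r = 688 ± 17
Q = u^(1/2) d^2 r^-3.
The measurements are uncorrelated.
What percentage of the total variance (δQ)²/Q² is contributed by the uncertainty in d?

(δQ/Q)² = (½·δu/u)² + (2·δd/d)² + (-3·δr/r)²
  u term: (0.5×0.113)² = 0.00322
  d term: (2×0.0492)² = 0.00968
  r term: (-3×0.0247)² = 0.00549
Total = 0.0184. Share from d = 0.00968/0.0184 = 0.526.

52.6%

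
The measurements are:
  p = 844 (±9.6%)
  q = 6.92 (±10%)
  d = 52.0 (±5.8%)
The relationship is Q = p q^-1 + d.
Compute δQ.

17.2

Let w = p·q^-1 = 122. δw/w = √((1·δp/p)² + (-1·δq/q)²) = √(0.00922 + 0.0100) = 0.139, so δw = 16.9.
Q = w + d: δQ = √(δw² + δd²) = √(286 + 9.10) = 17.2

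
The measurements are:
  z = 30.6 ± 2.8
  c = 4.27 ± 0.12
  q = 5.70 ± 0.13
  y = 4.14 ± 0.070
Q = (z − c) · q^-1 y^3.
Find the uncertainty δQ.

39.4

Let u = z − c = 26.3. δu = √(δz² + δc²) = √(7.84 + 0.0144) = 2.80, so δu/u = 0.106.
Q is then a monomial in u, q, y:
δQ/Q = √((δu/u)² + (-1·δq/q)² + (3·δy/y)²) = √(0.0113 + 0.000520 + 0.00257) = 0.120
Q = 328, so δQ = 0.120 × 328 = 39.4.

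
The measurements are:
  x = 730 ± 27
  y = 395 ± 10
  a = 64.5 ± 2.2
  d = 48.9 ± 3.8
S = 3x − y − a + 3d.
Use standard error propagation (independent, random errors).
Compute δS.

S is a linear combination, so absolute uncertainties add in quadrature:
  (3·δx)² = 6560;  (δy)² = 100;  (δa)² = 4.84;  (3·δd)² = 130
δS = √(6800) = 82.4

82.4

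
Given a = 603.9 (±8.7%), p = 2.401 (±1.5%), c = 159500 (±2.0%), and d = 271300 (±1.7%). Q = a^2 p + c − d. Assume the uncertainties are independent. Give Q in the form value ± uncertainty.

Let w = a^2·p = 875600. δw/w = √((2·δa/a)² + (1·δp/p)²) = √(0.0303 + 0.000225) = 0.175, so δw = 1.53e+05.
Q = w + c − d: δQ = √(δw² + δc² + δd²) = √(2.34e+10 + 1.02e+07 + 2.13e+07) = 1.53e+05
Q = 763800.

(7.638 ± 1.53) × 10^5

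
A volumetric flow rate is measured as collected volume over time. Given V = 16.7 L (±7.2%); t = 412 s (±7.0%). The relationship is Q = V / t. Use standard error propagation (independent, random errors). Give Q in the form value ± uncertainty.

0.0405 ± 0.00407 L/s

Since Q is a product/quotient, work with relative uncertainties:
  (1·δV/V)² = (1×0.0720)² = 0.00518;  (-1·δt/t)² = (-1×0.0700)² = 0.00490
δQ/Q = √(0.0101) = 0.100
Q = 0.0405 L/s, so δQ = 0.100 × 0.0405 = 0.00407 L/s.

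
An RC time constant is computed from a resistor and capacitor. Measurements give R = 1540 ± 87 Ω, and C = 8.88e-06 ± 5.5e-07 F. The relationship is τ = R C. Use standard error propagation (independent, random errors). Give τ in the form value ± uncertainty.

0.0137 ± 0.00115 s

Products/powers → add relative errors in quadrature, weighted by exponent:
  (1·δR/R)² = (1×0.0565)² = 0.00319;  (1·δC/C)² = (1×0.0619)² = 0.00384
δτ/τ = √(0.00703) = 0.0838
τ = 0.0137 s, so δτ = 0.0838 × 0.0137 = 0.00115 s.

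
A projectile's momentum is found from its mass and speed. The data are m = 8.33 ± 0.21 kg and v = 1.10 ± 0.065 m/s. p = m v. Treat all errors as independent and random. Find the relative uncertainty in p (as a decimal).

Each factor contributes (exponent × relative error)² to (δp/p)²:
  (1·δm/m)² = (1×0.0252)² = 0.000636;  (1·δv/v)² = (1×0.0591)² = 0.00349
δp/p = √(0.00413) = 0.0642

0.0642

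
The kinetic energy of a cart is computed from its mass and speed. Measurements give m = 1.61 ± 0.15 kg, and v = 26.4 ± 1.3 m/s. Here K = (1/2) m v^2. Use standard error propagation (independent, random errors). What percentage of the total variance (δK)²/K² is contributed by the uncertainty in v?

(δK/K)² = (1·δm/m)² + (2·δv/v)²
  m term: (1×0.0932)² = 0.00868
  v term: (2×0.0492)² = 0.00970
Total = 0.0184. Share from v = 0.00970/0.0184 = 0.528.

52.8%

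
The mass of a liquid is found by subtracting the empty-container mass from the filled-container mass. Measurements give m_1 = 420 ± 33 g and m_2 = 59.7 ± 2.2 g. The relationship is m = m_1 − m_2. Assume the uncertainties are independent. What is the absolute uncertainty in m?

33.1 g

Sums and differences: (δm)² = Σ (cᵢ δxᵢ)².
  (δm_1)² = 1090;  (δm_2)² = 4.84
δm = √(1090) = 33.1 g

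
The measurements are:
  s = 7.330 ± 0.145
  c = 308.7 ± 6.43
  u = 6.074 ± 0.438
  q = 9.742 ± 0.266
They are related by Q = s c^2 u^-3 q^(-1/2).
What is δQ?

Relative error in a monomial: (δQ/Q)² = Σ (nᵢ · δxᵢ/xᵢ)².
  (1·δs/s)² = (1×0.0198)² = 0.000391;  (2·δc/c)² = (2×0.0208)² = 0.00174;  (-3·δu/u)² = (-3×0.0721)² = 0.0468;  (−½·δq/q)² = (-0.5×0.0273)² = 0.000186
δQ/Q = √(0.0491) = 0.222
Q = 998.7, so δQ = 0.222 × 998.7 = 221.

221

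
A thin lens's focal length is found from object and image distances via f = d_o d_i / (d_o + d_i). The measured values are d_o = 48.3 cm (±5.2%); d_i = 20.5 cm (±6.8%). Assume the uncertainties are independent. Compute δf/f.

∂f/∂d_o = (d_i/(d_o+d_i))² = 0.0888;  ∂f/∂d_i = (d_o/(d_o+d_i))² = 0.493
δf = √((∂f/∂d_o · δd_o)² + (∂f/∂d_i · δd_i)²) = √(0.0497 + 0.472) = 0.722 cm
f = 14.4 cm, so δf/f = 0.722/14.4 = 0.0502.

0.0502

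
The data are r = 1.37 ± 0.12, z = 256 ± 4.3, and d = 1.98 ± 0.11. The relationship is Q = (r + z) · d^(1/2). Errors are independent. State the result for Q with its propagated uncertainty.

362 ± 11.7

Let u = r + z = 257. δu = √(δr² + δz²) = √(0.0144 + 18.5) = 4.30, so δu/u = 0.0167.
Q is then a monomial in u, d:
δQ/Q = √((δu/u)² + (½·δd/d)²) = √(0.000279 + 0.000772) = 0.0324
Q = 362, so δQ = 0.0324 × 362 = 11.7.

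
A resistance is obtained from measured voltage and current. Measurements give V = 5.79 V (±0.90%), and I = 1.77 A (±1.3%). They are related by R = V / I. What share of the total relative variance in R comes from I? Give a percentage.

67.6%

(δR/R)² = (1·δV/V)² + (-1·δI/I)²
  V term: (1×0.00900)² = 8.1e-05
  I term: (-1×0.0130)² = 0.000169
Total = 0.000250. Share from I = 0.000169/0.000250 = 0.676.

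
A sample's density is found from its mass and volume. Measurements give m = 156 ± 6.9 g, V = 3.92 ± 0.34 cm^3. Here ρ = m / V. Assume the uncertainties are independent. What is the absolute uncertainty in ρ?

Since ρ is a product/quotient, work with relative uncertainties:
  (1·δm/m)² = (1×0.0442)² = 0.00196;  (-1·δV/V)² = (-1×0.0867)² = 0.00752
δρ/ρ = √(0.00948) = 0.0974
ρ = 39.8 g/cm^3, so δρ = 0.0974 × 39.8 = 3.87 g/cm^3.

3.87 g/cm^3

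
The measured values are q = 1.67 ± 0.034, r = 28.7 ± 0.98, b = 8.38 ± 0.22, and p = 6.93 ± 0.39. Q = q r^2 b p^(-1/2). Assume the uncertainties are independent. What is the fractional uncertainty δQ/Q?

Products/powers → add relative errors in quadrature, weighted by exponent:
  (1·δq/q)² = (1×0.0204)² = 0.000415;  (2·δr/r)² = (2×0.0341)² = 0.00466;  (1·δb/b)² = (1×0.0263)² = 0.000689;  (−½·δp/p)² = (-0.5×0.0563)² = 0.000792
δQ/Q = √(0.00656) = 0.0810

0.0810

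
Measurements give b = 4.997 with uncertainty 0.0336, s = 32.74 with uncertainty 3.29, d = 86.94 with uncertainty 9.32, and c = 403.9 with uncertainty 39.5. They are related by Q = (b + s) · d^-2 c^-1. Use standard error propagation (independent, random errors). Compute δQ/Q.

Let u = b + s = 37.74. δu = √(δb² + δs²) = √(0.00113 + 10.8) = 3.29, so δu/u = 0.0872.
Q is then a monomial in u, d, c:
δQ/Q = √((δu/u)² + (-2·δd/d)² + (-1·δc/c)²) = √(0.00760 + 0.0460 + 0.00956) = 0.251

0.251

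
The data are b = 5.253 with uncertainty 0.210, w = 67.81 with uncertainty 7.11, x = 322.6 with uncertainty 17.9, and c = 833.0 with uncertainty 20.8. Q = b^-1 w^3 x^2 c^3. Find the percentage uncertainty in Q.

Q is a product of powers, so relative uncertainties combine in quadrature:
  (-1·δb/b)² = (-1×0.0400)² = 0.00160;  (3·δw/w)² = (3×0.105)² = 0.0989;  (2·δx/x)² = (2×0.0555)² = 0.0123;  (3·δc/c)² = (3×0.0250)² = 0.00561
δQ/Q = √(0.118) = 0.344

34.4%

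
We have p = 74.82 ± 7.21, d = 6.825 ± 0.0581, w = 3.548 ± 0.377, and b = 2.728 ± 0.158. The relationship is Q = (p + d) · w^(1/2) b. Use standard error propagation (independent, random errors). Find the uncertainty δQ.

49.6

Let u = p + d = 81.64. δu = √(δp² + δd²) = √(52.0 + 0.00338) = 7.21, so δu/u = 0.0883.
Q is then a monomial in u, w, b:
δQ/Q = √((δu/u)² + (½·δw/w)² + (1·δb/b)²) = √(0.00780 + 0.00282 + 0.00335) = 0.118
Q = 419.5, so δQ = 0.118 × 419.5 = 49.6.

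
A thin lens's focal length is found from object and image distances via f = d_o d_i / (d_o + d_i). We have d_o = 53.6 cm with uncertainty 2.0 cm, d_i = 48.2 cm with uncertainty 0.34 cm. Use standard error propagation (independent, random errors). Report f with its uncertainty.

25.4 ± 0.458 cm

∂f/∂d_o = (d_i/(d_o+d_i))² = 0.224;  ∂f/∂d_i = (d_o/(d_o+d_i))² = 0.277
δf = √((∂f/∂d_o · δd_o)² + (∂f/∂d_i · δd_i)²) = √(0.201 + 0.00888) = 0.458 cm
f = 25.4 cm.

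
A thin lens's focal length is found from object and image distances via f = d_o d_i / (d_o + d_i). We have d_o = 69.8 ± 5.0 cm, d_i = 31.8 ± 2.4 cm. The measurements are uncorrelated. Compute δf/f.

0.0565

∂f/∂d_o = (d_i/(d_o+d_i))² = 0.0980;  ∂f/∂d_i = (d_o/(d_o+d_i))² = 0.472
δf = √((∂f/∂d_o · δd_o)² + (∂f/∂d_i · δd_i)²) = √(0.240 + 1.28) = 1.23 cm
f = 21.8 cm, so δf/f = 1.23/21.8 = 0.0565.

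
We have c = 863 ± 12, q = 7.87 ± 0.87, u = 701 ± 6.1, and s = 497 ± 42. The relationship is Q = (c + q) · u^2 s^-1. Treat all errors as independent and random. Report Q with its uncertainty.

Let w = c + q = 871. δw = √(δc² + δq²) = √(144 + 0.757) = 12.0, so δw/w = 0.0138.
Q is then a monomial in w, u, s:
δQ/Q = √((δw/w)² + (2·δu/u)² + (-1·δs/s)²) = √(0.000191 + 0.000303 + 0.00714) = 0.0874
Q = 8.61e+05, so δQ = 0.0874 × 8.61e+05 = 75200.

(8.61 ± 0.752) × 10^5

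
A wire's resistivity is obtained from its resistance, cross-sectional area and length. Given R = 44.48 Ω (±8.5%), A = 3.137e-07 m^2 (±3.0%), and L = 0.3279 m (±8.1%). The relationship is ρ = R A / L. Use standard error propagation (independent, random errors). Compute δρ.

For a monomial ρ ∝ R, A, L^-1, fractional errors add in quadrature:
  (1·δR/R)² = (1×0.0850)² = 0.00723;  (1·δA/A)² = (1×0.0300)² = 0.000900;  (-1·δL/L)² = (-1×0.0810)² = 0.00656
δρ/ρ = √(0.0147) = 0.121
ρ = 4.255e-05 Ω·m, so δρ = 0.121 × 4.255e-05 = 5.16e-06 Ω·m.

5.16e-06 Ω·m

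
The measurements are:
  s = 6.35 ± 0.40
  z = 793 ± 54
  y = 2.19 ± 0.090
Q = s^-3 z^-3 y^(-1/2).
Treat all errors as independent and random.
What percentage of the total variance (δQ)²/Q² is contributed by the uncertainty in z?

53.6%

(δQ/Q)² = (-3·δs/s)² + (-3·δz/z)² + (−½·δy/y)²
  s term: (-3×0.0630)² = 0.0357
  z term: (-3×0.0681)² = 0.0417
  y term: (-0.5×0.0411)² = 0.000422
Total = 0.0779. Share from z = 0.0417/0.0779 = 0.536.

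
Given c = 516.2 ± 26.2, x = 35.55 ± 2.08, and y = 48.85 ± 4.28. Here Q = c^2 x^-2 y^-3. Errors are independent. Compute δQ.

0.000552

Since Q is a product/quotient, work with relative uncertainties:
  (2·δc/c)² = (2×0.0508)² = 0.0103;  (-2·δx/x)² = (-2×0.0585)² = 0.0137;  (-3·δy/y)² = (-3×0.0876)² = 0.0691
δQ/Q = √(0.0931) = 0.305
Q = 0.001809, so δQ = 0.305 × 0.001809 = 0.000552.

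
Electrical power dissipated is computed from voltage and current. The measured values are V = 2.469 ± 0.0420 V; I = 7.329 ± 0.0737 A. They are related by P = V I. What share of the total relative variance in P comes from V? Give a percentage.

74.1%

(δP/P)² = (1·δV/V)² + (1·δI/I)²
  V term: (1×0.0170)² = 0.000289
  I term: (1×0.0101)² = 0.000101
Total = 0.000390. Share from V = 0.000289/0.000390 = 0.741.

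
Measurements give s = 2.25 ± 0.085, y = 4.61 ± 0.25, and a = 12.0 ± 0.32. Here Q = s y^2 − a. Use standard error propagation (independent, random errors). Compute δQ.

5.50

Let p = s·y^2 = 47.8. δp/p = √((1·δs/s)² + (2·δy/y)²) = √(0.00143 + 0.0118) = 0.115, so δp = 5.49.
Q = p − a: δQ = √(δp² + δa²) = √(30.2 + 0.102) = 5.50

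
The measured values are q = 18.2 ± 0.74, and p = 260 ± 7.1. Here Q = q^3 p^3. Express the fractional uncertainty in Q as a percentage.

14.7%

Products/powers → add relative errors in quadrature, weighted by exponent:
  (3·δq/q)² = (3×0.0407)² = 0.0149;  (3·δp/p)² = (3×0.0273)² = 0.00671
δQ/Q = √(0.0216) = 0.147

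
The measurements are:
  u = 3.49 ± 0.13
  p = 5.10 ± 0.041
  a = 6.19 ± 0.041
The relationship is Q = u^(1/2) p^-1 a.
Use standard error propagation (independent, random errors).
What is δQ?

0.0484

Products/powers → add relative errors in quadrature, weighted by exponent:
  (½·δu/u)² = (0.5×0.0372)² = 0.000347;  (-1·δp/p)² = (-1×0.00804)² = 6.46e-05;  (1·δa/a)² = (1×0.00662)² = 4.39e-05
δQ/Q = √(0.000455) = 0.0213
Q = 2.27, so δQ = 0.0213 × 2.27 = 0.0484.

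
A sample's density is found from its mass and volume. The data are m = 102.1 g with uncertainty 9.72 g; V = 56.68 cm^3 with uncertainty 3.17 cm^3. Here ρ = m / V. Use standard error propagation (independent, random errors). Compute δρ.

ρ is a product of powers, so relative uncertainties combine in quadrature:
  (1·δm/m)² = (1×0.0952)² = 0.00906;  (-1·δV/V)² = (-1×0.0559)² = 0.00313
δρ/ρ = √(0.0122) = 0.110
ρ = 1.801 g/cm^3, so δρ = 0.110 × 1.801 = 0.199 g/cm^3.

0.199 g/cm^3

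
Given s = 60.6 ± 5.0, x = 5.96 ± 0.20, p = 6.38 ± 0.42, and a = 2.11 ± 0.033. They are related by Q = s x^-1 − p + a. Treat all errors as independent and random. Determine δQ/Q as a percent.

16.9%

Let w = s·x^-1 = 10.2. δw/w = √((1·δs/s)² + (-1·δx/x)²) = √(0.00681 + 0.00113) = 0.0891, so δw = 0.906.
Q = w − p + a: δQ = √(δw² + δp² + δa²) = √(0.820 + 0.176 + 0.00109) = 0.999
Q = 5.90, so δQ/Q = 0.999/5.90 = 0.169.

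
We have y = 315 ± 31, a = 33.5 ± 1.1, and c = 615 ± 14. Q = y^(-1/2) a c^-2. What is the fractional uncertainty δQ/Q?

Since Q is a product/quotient, work with relative uncertainties:
  (−½·δy/y)² = (-0.5×0.0984)² = 0.00242;  (1·δa/a)² = (1×0.0328)² = 0.00108;  (-2·δc/c)² = (-2×0.0228)² = 0.00207
δQ/Q = √(0.00557) = 0.0746

0.0746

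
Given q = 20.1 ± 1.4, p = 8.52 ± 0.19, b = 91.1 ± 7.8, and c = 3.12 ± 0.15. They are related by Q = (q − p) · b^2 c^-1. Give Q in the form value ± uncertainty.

Let u = q − p = 11.6. δu = √(δq² + δp²) = √(1.96 + 0.0361) = 1.41, so δu/u = 0.122.
Q is then a monomial in u, b, c:
δQ/Q = √((δu/u)² + (2·δb/b)² + (-1·δc/c)²) = √(0.0149 + 0.0293 + 0.00231) = 0.216
Q = 30800, so δQ = 0.216 × 30800 = 6640.

30800 ± 6640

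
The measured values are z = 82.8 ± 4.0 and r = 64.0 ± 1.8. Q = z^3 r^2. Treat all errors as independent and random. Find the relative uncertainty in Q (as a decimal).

For a monomial Q ∝ z^3, r^2, fractional errors add in quadrature:
  (3·δz/z)² = (3×0.0483)² = 0.0210;  (2·δr/r)² = (2×0.0281)² = 0.00316
δQ/Q = √(0.0242) = 0.155

0.155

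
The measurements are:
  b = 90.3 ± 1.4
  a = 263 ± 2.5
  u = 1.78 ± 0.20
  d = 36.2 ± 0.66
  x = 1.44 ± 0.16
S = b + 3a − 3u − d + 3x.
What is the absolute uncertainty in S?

7.70

Sums and differences: (δS)² = Σ (cᵢ δxᵢ)².
  (δb)² = 1.96;  (3·δa)² = 56.2;  (3·δu)² = 0.360;  (δd)² = 0.436;  (3·δx)² = 0.230
δS = √(59.2) = 7.70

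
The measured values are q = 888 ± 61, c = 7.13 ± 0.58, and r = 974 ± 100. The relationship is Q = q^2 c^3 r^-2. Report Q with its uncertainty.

Since Q is a product/quotient, work with relative uncertainties:
  (2·δq/q)² = (2×0.0687)² = 0.0189;  (3·δc/c)² = (3×0.0813)² = 0.0596;  (-2·δr/r)² = (-2×0.103)² = 0.0422
δQ/Q = √(0.121) = 0.347
Q = 301, so δQ = 0.347 × 301 = 105.

301 ± 105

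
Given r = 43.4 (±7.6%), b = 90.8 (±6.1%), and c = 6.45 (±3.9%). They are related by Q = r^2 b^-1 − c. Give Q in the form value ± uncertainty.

Let p = r^2·b^-1 = 20.7. δp/p = √((2·δr/r)² + (-1·δb/b)²) = √(0.0231 + 0.00372) = 0.164, so δp = 3.40.
Q = p − c: δQ = √(δp² + δc²) = √(11.5 + 0.0633) = 3.41
Q = 14.3.

14.3 ± 3.41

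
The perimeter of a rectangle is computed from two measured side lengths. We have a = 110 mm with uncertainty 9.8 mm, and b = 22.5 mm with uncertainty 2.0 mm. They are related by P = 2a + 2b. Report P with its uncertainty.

Each term contributes (cᵢ δxᵢ)² to (δP)²:
  (2·δa)² = 384;  (2·δb)² = 16.0
δP = √(400) = 20.0 mm
P = 265 mm.

265 ± 20.0 mm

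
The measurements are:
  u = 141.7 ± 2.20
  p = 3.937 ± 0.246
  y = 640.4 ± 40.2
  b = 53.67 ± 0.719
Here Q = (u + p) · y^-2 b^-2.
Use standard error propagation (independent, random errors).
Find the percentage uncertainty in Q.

12.9%

Let w = u + p = 145.6. δw = √(δu² + δp²) = √(4.84 + 0.0605) = 2.21, so δw/w = 0.0152.
Q is then a monomial in w, y, b:
δQ/Q = √((δw/w)² + (-2·δy/y)² + (-2·δb/b)²) = √(0.000231 + 0.0158 + 0.000718) = 0.129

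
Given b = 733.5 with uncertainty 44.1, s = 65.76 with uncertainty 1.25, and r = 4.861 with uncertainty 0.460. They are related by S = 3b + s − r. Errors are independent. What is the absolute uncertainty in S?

Sums and differences: (δS)² = Σ (cᵢ δxᵢ)².
  (3·δb)² = 17500;  (δs)² = 1.56;  (δr)² = 0.212
δS = √(17500) = 132

132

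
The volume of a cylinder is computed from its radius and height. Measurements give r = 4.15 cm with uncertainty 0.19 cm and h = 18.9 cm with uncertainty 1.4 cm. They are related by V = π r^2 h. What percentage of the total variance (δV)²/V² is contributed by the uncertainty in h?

39.6%

(δV/V)² = (2·δr/r)² + (1·δh/h)²
  r term: (2×0.0458)² = 0.00838
  h term: (1×0.0741)² = 0.00549
Total = 0.0139. Share from h = 0.00549/0.0139 = 0.396.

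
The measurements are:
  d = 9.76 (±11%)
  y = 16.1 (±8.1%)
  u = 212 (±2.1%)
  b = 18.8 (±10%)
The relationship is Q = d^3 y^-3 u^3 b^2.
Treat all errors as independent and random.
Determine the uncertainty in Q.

Q is a product of powers, so relative uncertainties combine in quadrature:
  (3·δd/d)² = (3×0.110)² = 0.109;  (-3·δy/y)² = (-3×0.0810)² = 0.0590;  (3·δu/u)² = (3×0.0210)² = 0.00397;  (2·δb/b)² = (2×0.100)² = 0.0400
δQ/Q = √(0.212) = 0.460
Q = 7.5e+08, so δQ = 0.460 × 7.5e+08 = 3.45e+08.

3.45e+08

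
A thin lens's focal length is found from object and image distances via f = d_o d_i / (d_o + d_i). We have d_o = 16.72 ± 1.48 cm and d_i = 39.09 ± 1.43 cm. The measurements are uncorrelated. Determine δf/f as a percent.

6.30%

∂f/∂d_o = (d_i/(d_o+d_i))² = 0.491;  ∂f/∂d_i = (d_o/(d_o+d_i))² = 0.0898
δf = √((∂f/∂d_o · δd_o)² + (∂f/∂d_i · δd_i)²) = √(0.527 + 0.0165) = 0.737 cm
f = 11.71 cm, so δf/f = 0.737/11.71 = 0.0630.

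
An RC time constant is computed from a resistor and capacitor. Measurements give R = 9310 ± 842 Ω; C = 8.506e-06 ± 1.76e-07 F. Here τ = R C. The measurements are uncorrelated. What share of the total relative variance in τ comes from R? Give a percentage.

95.0%

(δτ/τ)² = (1·δR/R)² + (1·δC/C)²
  R term: (1×0.0904)² = 0.00818
  C term: (1×0.0207)² = 0.000428
Total = 0.00861. Share from R = 0.00818/0.00861 = 0.950.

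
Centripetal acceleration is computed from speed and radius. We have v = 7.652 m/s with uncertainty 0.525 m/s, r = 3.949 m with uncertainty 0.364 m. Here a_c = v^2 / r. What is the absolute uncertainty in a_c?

2.45 m/s^2

a_c is a product of powers, so relative uncertainties combine in quadrature:
  (2·δv/v)² = (2×0.0686)² = 0.0188;  (-1·δr/r)² = (-1×0.0922)² = 0.00850
δa_c/a_c = √(0.0273) = 0.165
a_c = 14.83 m/s^2, so δa_c = 0.165 × 14.83 = 2.45 m/s^2.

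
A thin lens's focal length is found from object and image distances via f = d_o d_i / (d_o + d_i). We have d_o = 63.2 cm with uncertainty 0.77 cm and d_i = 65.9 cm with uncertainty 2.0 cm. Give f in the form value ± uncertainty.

32.3 ± 0.520 cm

∂f/∂d_o = (d_i/(d_o+d_i))² = 0.261;  ∂f/∂d_i = (d_o/(d_o+d_i))² = 0.240
δf = √((∂f/∂d_o · δd_o)² + (∂f/∂d_i · δd_i)²) = √(0.0403 + 0.230) = 0.520 cm
f = 32.3 cm.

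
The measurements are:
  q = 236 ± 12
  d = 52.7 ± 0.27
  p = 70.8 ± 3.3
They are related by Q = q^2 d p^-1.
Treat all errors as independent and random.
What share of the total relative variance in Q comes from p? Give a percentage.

17.3%

(δQ/Q)² = (2·δq/q)² + (1·δd/d)² + (-1·δp/p)²
  q term: (2×0.0508)² = 0.0103
  d term: (1×0.00512)² = 2.62e-05
  p term: (-1×0.0466)² = 0.00217
Total = 0.0125. Share from p = 0.00217/0.0125 = 0.173.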